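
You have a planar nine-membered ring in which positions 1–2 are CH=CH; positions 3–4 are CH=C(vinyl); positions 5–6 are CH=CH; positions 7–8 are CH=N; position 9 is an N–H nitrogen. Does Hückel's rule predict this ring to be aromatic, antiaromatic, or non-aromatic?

Aromatic

Every ring atom contributes a p orbital perpendicular to the ring (each doubly-bonded ring atom is sp² with one p-orbital electron; the doubly-bonded nitrogens are pyridine-type — their lone pairs lie in the ring plane, leaving one electron in the p orbital; the pyrrole-type nitrogen donates its lone pair from the p orbital), so the π system is cyclic and fully conjugated.
Tallying contributions gives 4 × 2 = 8 from the double-bond units + 2 from the NH atom = 10.
Since 10 = 4·2 + 2, the ring meets the 4n+2 criterion.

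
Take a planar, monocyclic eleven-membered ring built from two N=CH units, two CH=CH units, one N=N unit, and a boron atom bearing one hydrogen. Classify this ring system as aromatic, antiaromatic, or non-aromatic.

Aromatic

All ring atoms are sp² and supply a p orbital to the ring (each doubly-bonded ring atom is sp² with one p-orbital electron; each =N– nitrogen is pyridine-type (lone pair in the sp² plane, one electron in the p orbital); the boron has an empty p orbital); the conjugation is uninterrupted.
π-electron count: 5 × 2 = 10 from the double-bond units + 0 from the BH atom = 10.
Since 10 = 4·2 + 2, the ring meets the 4n+2 criterion.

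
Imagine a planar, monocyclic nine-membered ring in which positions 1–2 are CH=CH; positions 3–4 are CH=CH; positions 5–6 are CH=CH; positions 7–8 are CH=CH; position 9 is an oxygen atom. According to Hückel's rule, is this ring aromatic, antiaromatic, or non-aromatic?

Every ring atom contributes a p orbital perpendicular to the ring (every atom in a ring double bond is sp² and brings one electron to the p orbital; the oxygen donates one lone pair from its p orbital), so the π system is cyclic and fully conjugated.
π-electron count: 4 × 2 = 8 from the double-bond units + 2 from the O atom = 10.
10 = 4(2) + 2, which satisfies Hückel's 4n+2 rule.

Aromatic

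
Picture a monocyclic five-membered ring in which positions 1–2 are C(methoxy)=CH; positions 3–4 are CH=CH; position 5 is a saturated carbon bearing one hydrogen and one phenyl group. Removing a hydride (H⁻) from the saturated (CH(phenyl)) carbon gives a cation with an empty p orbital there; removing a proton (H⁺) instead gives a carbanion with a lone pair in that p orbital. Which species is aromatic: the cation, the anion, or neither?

In both ions every ring atom is sp² and contributes a p orbital, so both rings are fully conjugated.
Cation: 2 × 2 + 0 = 4 π electrons → 4(1), antiaromatic.
Anion: 2 × 2 + 2 = 6 π electrons → 4(1)+2, aromatic.

The anion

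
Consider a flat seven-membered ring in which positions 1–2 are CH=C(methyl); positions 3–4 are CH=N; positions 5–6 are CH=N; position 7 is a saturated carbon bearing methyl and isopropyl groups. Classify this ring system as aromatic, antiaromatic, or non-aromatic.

At the C(methyl)(isopropyl) position, that saturated carbon is sp³ and has no p orbital in the ring π system; the ring's p-orbital overlap is broken there.
Without a continuous loop of overlapping p orbitals the Hückel electron count never comes into play.

Non-aromatic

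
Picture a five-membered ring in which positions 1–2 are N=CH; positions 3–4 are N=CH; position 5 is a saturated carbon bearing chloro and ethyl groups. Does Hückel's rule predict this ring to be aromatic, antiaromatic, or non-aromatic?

The C(chloro)(ethyl) carbon is saturated: that saturated carbon is sp³ and has no p orbital in the ring π system. Conjugation is not continuous around the ring.
Without a continuous loop of overlapping p orbitals the Hückel electron count never comes into play.

Non-aromatic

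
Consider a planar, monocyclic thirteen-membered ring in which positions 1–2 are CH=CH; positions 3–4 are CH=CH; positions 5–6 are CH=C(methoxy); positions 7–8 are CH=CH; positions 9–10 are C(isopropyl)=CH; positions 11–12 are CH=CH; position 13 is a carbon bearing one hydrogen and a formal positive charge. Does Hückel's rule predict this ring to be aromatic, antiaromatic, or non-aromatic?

Antiaromatic

Check conjugation: the double-bond atoms are sp², each contributing one p electron; the carbocation has an empty p orbital — every position has a p orbital, so the cyclic π system is continuous.
Tallying contributions gives 6 × 2 = 12 from the double-bond units + 0 from the CH(+) atom = 12.
A 4n π count (12, n = 3) in a planar conjugated ring means antiaromatic.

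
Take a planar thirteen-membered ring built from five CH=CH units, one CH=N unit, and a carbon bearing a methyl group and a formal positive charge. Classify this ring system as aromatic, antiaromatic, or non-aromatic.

Antiaromatic

The p orbitals form a continuous loop: each doubly-bonded ring atom is sp² with one p-orbital electron; each sp² =N– keeps its lone pair in-plane and puts one electron into the π system; the carbocation has an empty p orbital. The ring is fully conjugated.
Adding the contributions, 6 × 2 = 12 from the double-bond units + 0 from the C(methyl)(+) atom = 12.
12 is a 4n count (n = 3), so the planar conjugated ring is antiaromatic.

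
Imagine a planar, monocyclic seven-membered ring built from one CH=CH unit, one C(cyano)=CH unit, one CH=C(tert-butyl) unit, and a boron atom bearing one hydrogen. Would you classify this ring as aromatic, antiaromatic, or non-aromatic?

Every ring atom contributes a p orbital perpendicular to the ring (every atom in a ring double bond is sp² and brings one electron to the p orbital; the boron has an empty p orbital), so the π system is cyclic and fully conjugated.
Adding the contributions, 3 × 2 = 6 from the double-bond units + 0 from the BH atom = 6.
That gives a 4n+2 count (6, n = 1).

Aromatic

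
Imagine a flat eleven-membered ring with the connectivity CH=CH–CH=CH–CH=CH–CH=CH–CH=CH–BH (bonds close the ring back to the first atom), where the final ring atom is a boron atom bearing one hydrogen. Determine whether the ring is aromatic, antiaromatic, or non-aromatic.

All ring atoms are sp² and supply a p orbital to the ring (every atom in a ring double bond is sp² and brings one electron to the p orbital; the boron has an empty p orbital); the conjugation is uninterrupted.
Counting π electrons: 5 × 2 = 10 from the double-bond units + 0 from the BH atom = 10.
With 10 π electrons (n = 2), the Hückel 4n+2 condition holds.

Aromatic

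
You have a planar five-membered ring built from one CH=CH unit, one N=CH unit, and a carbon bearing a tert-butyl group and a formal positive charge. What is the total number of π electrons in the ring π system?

All ring atoms are sp² and supply a p orbital to the ring (the double-bond atoms are sp², each contributing one p electron; the doubly-bonded nitrogens are pyridine-type — their lone pairs lie in the ring plane, leaving one electron in the p orbital; the carbocation has an empty p orbital); the conjugation is uninterrupted.
Adding the contributions, 2 × 2 = 4 from the double-bond units + 0 from the C(tert-butyl)(+) atom = 4.

4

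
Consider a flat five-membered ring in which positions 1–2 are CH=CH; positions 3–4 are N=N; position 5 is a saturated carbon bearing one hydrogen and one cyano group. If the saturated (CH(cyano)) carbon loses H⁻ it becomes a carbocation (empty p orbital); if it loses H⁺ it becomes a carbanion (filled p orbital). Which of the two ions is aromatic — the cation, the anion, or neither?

Once that carbon is sp², every ring atom has a p orbital and both ions are fully conjugated.
Cation: 2 × 2 + 0 = 4 π electrons → 4(1), antiaromatic.
Anion: 2 × 2 + 2 = 6 π electrons → 4(1)+2, aromatic.

The anion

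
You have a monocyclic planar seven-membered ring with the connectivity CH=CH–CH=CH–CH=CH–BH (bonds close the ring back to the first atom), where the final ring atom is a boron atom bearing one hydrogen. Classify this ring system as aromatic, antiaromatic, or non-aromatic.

Aromatic

The p orbitals form a continuous loop: every atom in a ring double bond is sp² and brings one electron to the p orbital; the boron has an empty p orbital. The ring is fully conjugated.
Counting π electrons: 3 × 2 = 6 from the double-bond units + 0 from the BH atom = 6.
With 6 π electrons (n = 1), the Hückel 4n+2 condition holds.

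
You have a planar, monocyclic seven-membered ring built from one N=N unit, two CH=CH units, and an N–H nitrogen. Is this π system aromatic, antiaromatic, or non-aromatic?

Antiaromatic

The p orbitals form a continuous loop: the double-bond atoms are sp², each contributing one p electron; the doubly-bonded nitrogens are pyridine-type — their lone pairs lie in the ring plane, leaving one electron in the p orbital; the pyrrole-type nitrogen donates its lone pair from the p orbital. The ring is fully conjugated.
Adding the contributions, 3 × 2 = 6 from the double-bond units + 2 from the NH atom = 8.
8 = 4(2); a planar, fully conjugated 4n system is antiaromatic.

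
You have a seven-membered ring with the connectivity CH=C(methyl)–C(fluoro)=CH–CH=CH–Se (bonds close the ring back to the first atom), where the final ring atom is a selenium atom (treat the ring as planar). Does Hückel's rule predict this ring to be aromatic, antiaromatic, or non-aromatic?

Antiaromatic

Check conjugation: every atom in a ring double bond is sp² and brings one electron to the p orbital; the selenium donates one lone pair from its p orbital — every position has a p orbital, so the cyclic π system is continuous.
Tallying contributions gives 3 × 2 = 6 from the double-bond units + 2 from the Se atom = 8.
8 is a 4n count (n = 2), so the planar conjugated ring is antiaromatic.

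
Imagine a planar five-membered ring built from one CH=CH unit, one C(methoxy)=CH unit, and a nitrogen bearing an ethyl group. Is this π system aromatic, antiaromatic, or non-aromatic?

Aromatic

Every ring atom contributes a p orbital perpendicular to the ring (each doubly-bonded ring atom is sp² with one p-orbital electron; the pyrrole-type nitrogen donates its lone pair from the p orbital), so the π system is cyclic and fully conjugated.
Counting π electrons: 2 × 2 = 4 from the double-bond units + 2 from the N(ethyl) atom = 6.
6 = 4(1) + 2, which satisfies Hückel's 4n+2 rule.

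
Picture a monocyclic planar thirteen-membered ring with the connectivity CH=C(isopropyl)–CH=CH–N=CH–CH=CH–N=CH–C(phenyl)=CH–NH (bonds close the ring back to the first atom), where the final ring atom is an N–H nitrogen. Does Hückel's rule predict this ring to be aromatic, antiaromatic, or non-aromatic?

Aromatic

All ring atoms are sp² and supply a p orbital to the ring (the double-bond atoms are sp², each contributing one p electron; each sp² =N– keeps its lone pair in-plane and puts one electron into the π system; the pyrrole-type nitrogen donates its lone pair from the p orbital); the conjugation is uninterrupted.
Counting π electrons: 6 × 2 = 12 from the double-bond units + 2 from the NH atom = 14.
That gives a 4n+2 count (14, n = 3).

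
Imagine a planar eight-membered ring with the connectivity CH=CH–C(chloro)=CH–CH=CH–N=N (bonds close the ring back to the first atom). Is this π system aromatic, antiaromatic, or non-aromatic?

Antiaromatic

All ring atoms are sp² and supply a p orbital to the ring (each doubly-bonded ring atom is sp² with one p-orbital electron; the doubly-bonded nitrogens are pyridine-type — their lone pairs lie in the ring plane, leaving one electron in the p orbital); the conjugation is uninterrupted.
Adding the contributions, 4 × 2 = 8 from the 4 double-bond units.
8 = 4(2); a planar, fully conjugated 4n system is antiaromatic.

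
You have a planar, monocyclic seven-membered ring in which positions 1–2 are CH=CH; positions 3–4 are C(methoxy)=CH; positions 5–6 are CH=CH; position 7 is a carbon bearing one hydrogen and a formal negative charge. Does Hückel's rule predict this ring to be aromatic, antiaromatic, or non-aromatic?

Antiaromatic

All ring atoms are sp² and supply a p orbital to the ring (every atom in a ring double bond is sp² and brings one electron to the p orbital; the carbanion's lone pair occupies the p orbital); the conjugation is uninterrupted.
Counting π electrons: 3 × 2 = 6 from the double-bond units + 2 from the CH(-) atom = 8.
8 = 4(2); a planar, fully conjugated 4n system is antiaromatic.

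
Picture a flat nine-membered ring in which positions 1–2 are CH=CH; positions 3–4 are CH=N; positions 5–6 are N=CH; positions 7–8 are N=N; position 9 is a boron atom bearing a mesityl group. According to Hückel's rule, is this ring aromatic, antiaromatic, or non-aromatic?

Antiaromatic

All ring atoms are sp² and supply a p orbital to the ring (every atom in a ring double bond is sp² and brings one electron to the p orbital; the doubly-bonded nitrogens are pyridine-type — their lone pairs lie in the ring plane, leaving one electron in the p orbital; the boron has an empty p orbital); the conjugation is uninterrupted.
Counting π electrons: 4 × 2 = 8 from the double-bond units + 0 from the B(mesityl) atom = 8.
8 = 4(2); a planar, fully conjugated 4n system is antiaromatic.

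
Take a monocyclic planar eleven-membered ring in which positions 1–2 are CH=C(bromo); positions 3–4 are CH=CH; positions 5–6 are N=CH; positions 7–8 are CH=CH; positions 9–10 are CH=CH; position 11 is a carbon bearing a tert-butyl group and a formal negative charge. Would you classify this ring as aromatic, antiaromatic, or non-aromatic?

All ring atoms are sp² and supply a p orbital to the ring (the double-bond atoms are sp², each contributing one p electron; the doubly-bonded nitrogens are pyridine-type — their lone pairs lie in the ring plane, leaving one electron in the p orbital; the carbanion's lone pair occupies the p orbital); the conjugation is uninterrupted.
Tallying contributions gives 5 × 2 = 10 from the double-bond units + 2 from the C(tert-butyl)(-) atom = 12.
12 = 4(3); a planar, fully conjugated 4n system is antiaromatic.

Antiaromatic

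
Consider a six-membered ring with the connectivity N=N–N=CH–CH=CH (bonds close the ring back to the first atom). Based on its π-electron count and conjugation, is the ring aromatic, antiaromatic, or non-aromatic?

Aromatic

Every ring atom contributes a p orbital perpendicular to the ring (every atom in a ring double bond is sp² and brings one electron to the p orbital; the doubly-bonded nitrogens are pyridine-type — their lone pairs lie in the ring plane, leaving one electron in the p orbital), so the π system is cyclic and fully conjugated.
Adding the contributions, 3 × 2 = 6 from the 3 double-bond units.
6 = 4(1) + 2, which satisfies Hückel's 4n+2 rule.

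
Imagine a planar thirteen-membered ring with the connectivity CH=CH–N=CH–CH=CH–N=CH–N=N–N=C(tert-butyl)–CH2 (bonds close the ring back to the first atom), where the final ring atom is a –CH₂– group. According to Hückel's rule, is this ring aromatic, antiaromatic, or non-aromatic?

Non-aromatic

The CH2 carbon is saturated: the tetrahedral CH₂ carbon is sp³ and has no p orbital in the ring π system. Conjugation is not continuous around the ring.
Without a continuous loop of overlapping p orbitals the Hückel electron count never comes into play.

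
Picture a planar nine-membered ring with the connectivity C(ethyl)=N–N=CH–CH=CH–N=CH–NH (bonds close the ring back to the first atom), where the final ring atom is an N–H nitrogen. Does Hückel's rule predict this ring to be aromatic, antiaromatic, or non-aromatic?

Check conjugation: the double-bond atoms are sp², each contributing one p electron; the doubly-bonded nitrogens are pyridine-type — their lone pairs lie in the ring plane, leaving one electron in the p orbital; the pyrrole-type nitrogen donates its lone pair from the p orbital — every position has a p orbital, so the cyclic π system is continuous.
π-electron count: 4 × 2 = 8 from the double-bond units + 2 from the NH atom = 10.
Since 10 = 4·2 + 2, the ring meets the 4n+2 criterion.

Aromatic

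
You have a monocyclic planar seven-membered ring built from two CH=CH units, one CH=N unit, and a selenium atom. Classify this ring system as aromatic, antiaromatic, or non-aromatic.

Antiaromatic

Every ring atom contributes a p orbital perpendicular to the ring (the double-bond atoms are sp², each contributing one p electron; each =N– nitrogen is pyridine-type (lone pair in the sp² plane, one electron in the p orbital); the selenium donates one lone pair from its p orbital), so the π system is cyclic and fully conjugated.
Tallying contributions gives 3 × 2 = 6 from the double-bond units + 2 from the Se atom = 8.
8 = 4(2); a planar, fully conjugated 4n system is antiaromatic.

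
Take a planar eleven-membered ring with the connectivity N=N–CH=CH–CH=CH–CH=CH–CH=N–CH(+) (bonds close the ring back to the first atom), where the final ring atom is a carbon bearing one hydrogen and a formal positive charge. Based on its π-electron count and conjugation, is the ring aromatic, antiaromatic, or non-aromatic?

Aromatic

Check conjugation: every atom in a ring double bond is sp² and brings one electron to the p orbital; each sp² =N– keeps its lone pair in-plane and puts one electron into the π system; the carbocation has an empty p orbital — every position has a p orbital, so the cyclic π system is continuous.
Counting π electrons: 5 × 2 = 10 from the double-bond units + 0 from the CH(+) atom = 10.
With 10 π electrons (n = 2), the Hückel 4n+2 condition holds.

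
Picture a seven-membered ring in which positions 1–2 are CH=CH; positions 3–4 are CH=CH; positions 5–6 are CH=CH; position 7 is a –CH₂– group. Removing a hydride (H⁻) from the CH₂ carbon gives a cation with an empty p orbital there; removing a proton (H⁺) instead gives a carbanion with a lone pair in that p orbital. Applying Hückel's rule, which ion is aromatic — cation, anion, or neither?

In either ion the ring is fully conjugated: every atom, including the new sp² carbon, supplies a p orbital.
Cation: 3 × 2 + 0 = 6 π electrons → 4(1)+2, aromatic.
Anion: 3 × 2 + 2 = 8 π electrons → 4(2), antiaromatic.

The cation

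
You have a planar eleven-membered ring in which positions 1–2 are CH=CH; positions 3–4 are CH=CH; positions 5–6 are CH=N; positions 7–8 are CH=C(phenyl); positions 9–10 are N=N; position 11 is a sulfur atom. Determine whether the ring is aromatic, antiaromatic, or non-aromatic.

Every ring atom contributes a p orbital perpendicular to the ring (every atom in a ring double bond is sp² and brings one electron to the p orbital; the doubly-bonded nitrogens are pyridine-type — their lone pairs lie in the ring plane, leaving one electron in the p orbital; the sulfur donates one lone pair from its p orbital), so the π system is cyclic and fully conjugated.
Adding the contributions, 5 × 2 = 10 from the double-bond units + 2 from the S atom = 12.
A 4n π count (12, n = 3) in a planar conjugated ring means antiaromatic.

Antiaromatic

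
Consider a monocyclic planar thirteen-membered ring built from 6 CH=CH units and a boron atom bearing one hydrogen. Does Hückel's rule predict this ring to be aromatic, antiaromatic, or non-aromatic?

Antiaromatic

Every ring atom contributes a p orbital perpendicular to the ring (the double-bond atoms are sp², each contributing one p electron; the boron has an empty p orbital), so the π system is cyclic and fully conjugated.
Counting π electrons: 6 × 2 = 12 from the double-bond units + 0 from the BH atom = 12.
12 is a 4n count (n = 3), so the planar conjugated ring is antiaromatic.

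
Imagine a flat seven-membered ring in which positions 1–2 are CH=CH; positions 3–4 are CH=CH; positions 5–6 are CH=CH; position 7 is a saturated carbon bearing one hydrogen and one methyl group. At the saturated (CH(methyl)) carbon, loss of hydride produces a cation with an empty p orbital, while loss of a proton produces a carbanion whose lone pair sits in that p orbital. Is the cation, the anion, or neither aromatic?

The cation

In either ion the ring is fully conjugated: every atom, including the new sp² carbon, supplies a p orbital.
Cation: 3 × 2 + 0 = 6 π electrons → 4(1)+2, aromatic.
Anion: 3 × 2 + 2 = 8 π electrons → 4(2), antiaromatic.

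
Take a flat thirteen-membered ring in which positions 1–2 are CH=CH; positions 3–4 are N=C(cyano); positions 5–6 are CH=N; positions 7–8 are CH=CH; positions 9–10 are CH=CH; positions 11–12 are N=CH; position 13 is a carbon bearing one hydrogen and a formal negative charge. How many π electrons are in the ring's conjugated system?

Check conjugation: every atom in a ring double bond is sp² and brings one electron to the p orbital; the doubly-bonded nitrogens are pyridine-type — their lone pairs lie in the ring plane, leaving one electron in the p orbital; the carbanion's lone pair occupies the p orbital — every position has a p orbital, so the cyclic π system is continuous.
Tallying contributions gives 6 × 2 = 12 from the double-bond units + 2 from the CH(-) atom = 14.

14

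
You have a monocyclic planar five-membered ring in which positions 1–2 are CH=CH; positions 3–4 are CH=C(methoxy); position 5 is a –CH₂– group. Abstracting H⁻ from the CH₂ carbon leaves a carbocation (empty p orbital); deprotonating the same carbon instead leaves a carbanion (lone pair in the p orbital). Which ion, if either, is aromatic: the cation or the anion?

The anion

Both ions have a continuous loop of p orbitals — each ring atom is sp².
Cation: 2 × 2 + 0 = 4 π electrons → 4(1), antiaromatic.
Anion: 2 × 2 + 2 = 6 π electrons → 4(1)+2, aromatic.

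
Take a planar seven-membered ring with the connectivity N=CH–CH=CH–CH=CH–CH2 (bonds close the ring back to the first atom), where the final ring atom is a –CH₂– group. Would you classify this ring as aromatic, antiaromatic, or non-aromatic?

Because the tetrahedral CH₂ carbon is sp³ and has no p orbital in the ring π system at the CH2 position, the π system cannot extend all the way around the ring.
A ring that is not fully conjugated cannot be aromatic or antiaromatic regardless of its π-electron count.

Non-aromatic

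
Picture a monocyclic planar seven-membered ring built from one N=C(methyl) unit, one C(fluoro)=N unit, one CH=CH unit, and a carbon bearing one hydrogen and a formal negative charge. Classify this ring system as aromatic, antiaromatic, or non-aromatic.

Antiaromatic

All ring atoms are sp² and supply a p orbital to the ring (the double-bond atoms are sp², each contributing one p electron; each =N– nitrogen is pyridine-type (lone pair in the sp² plane, one electron in the p orbital); the carbanion's lone pair occupies the p orbital); the conjugation is uninterrupted.
Tallying contributions gives 3 × 2 = 6 from the double-bond units + 2 from the CH(-) atom = 8.
8 is a 4n count (n = 2), so the planar conjugated ring is antiaromatic.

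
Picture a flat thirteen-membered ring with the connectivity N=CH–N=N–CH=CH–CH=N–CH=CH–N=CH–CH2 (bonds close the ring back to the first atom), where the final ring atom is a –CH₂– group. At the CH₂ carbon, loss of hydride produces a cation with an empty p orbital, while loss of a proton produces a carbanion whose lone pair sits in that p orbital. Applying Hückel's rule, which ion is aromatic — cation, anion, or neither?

In either ion the ring is fully conjugated: every atom, including the new sp² carbon, supplies a p orbital.
Cation: 6 × 2 + 0 = 12 π electrons → 4(3), antiaromatic.
Anion: 6 × 2 + 2 = 14 π electrons → 4(3)+2, aromatic.

The anion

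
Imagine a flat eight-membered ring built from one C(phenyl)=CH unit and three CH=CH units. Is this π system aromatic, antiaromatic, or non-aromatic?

Antiaromatic

Every ring atom contributes a p orbital perpendicular to the ring (the double-bond atoms are sp², each contributing one p electron), so the π system is cyclic and fully conjugated.
Tallying contributions gives 4 × 2 = 8 from the 4 double-bond units.
With 8 = 4·2 π electrons, Hückel's rule classifies the planar ring as antiaromatic.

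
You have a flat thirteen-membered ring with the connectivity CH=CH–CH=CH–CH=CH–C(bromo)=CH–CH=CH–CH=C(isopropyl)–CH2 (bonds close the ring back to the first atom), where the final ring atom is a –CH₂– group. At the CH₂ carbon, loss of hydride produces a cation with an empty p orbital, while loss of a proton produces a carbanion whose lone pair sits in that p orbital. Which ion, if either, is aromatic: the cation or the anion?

The anion

Once that carbon is sp², every ring atom has a p orbital and both ions are fully conjugated.
Cation: 6 × 2 + 0 = 12 π electrons → 4(3), antiaromatic.
Anion: 6 × 2 + 2 = 14 π electrons → 4(3)+2, aromatic.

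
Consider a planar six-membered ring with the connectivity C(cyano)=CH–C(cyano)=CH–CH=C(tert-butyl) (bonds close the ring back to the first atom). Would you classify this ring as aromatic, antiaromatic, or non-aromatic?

Every ring atom contributes a p orbital perpendicular to the ring (every atom in a ring double bond is sp² and brings one electron to the p orbital), so the π system is cyclic and fully conjugated.
Tallying contributions gives 3 × 2 = 6 from the 3 double-bond units.
With 6 π electrons (n = 1), the Hückel 4n+2 condition holds.

Aromatic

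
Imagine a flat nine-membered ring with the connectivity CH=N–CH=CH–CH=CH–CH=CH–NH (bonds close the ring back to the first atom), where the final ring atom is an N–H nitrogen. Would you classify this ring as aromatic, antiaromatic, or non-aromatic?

Check conjugation: the double-bond atoms are sp², each contributing one p electron; each sp² =N– keeps its lone pair in-plane and puts one electron into the π system; the pyrrole-type nitrogen donates its lone pair from the p orbital — every position has a p orbital, so the cyclic π system is continuous.
Adding the contributions, 4 × 2 = 8 from the double-bond units + 2 from the NH atom = 10.
10 = 4(2) + 2, which satisfies Hückel's 4n+2 rule.

Aromatic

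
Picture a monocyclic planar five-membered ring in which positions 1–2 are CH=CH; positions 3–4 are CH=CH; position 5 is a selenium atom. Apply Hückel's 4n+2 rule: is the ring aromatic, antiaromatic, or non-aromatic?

Aromatic

Check conjugation: the double-bond atoms are sp², each contributing one p electron; the selenium donates one lone pair from its p orbital — every position has a p orbital, so the cyclic π system is continuous.
Adding the contributions, 2 × 2 = 4 from the double-bond units + 2 from the Se atom = 6.
With 6 π electrons (n = 1), the Hückel 4n+2 condition holds.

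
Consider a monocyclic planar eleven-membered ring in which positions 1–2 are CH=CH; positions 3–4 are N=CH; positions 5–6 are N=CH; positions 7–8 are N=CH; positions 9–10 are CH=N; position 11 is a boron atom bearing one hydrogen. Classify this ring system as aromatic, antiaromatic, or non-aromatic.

Aromatic

Check conjugation: every atom in a ring double bond is sp² and brings one electron to the p orbital; each sp² =N– keeps its lone pair in-plane and puts one electron into the π system; the boron has an empty p orbital — every position has a p orbital, so the cyclic π system is continuous.
Adding the contributions, 5 × 2 = 10 from the double-bond units + 0 from the BH atom = 10.
That gives a 4n+2 count (10, n = 2).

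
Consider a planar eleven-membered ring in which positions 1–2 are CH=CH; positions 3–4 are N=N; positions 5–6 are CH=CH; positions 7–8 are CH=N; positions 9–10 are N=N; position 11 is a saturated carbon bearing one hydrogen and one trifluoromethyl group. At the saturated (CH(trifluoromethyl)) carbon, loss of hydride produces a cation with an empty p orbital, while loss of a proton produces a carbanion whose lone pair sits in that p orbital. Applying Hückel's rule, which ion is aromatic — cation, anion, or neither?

In both ions every ring atom is sp² and contributes a p orbital, so both rings are fully conjugated.
Cation: 5 × 2 + 0 = 10 π electrons → 4(2)+2, aromatic.
Anion: 5 × 2 + 2 = 12 π electrons → 4(3), antiaromatic.

The cation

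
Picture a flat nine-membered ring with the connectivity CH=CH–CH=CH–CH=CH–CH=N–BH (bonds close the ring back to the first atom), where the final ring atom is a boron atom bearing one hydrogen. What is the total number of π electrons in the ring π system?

8

Check conjugation: every atom in a ring double bond is sp² and brings one electron to the p orbital; each =N– nitrogen is pyridine-type (lone pair in the sp² plane, one electron in the p orbital); the boron has an empty p orbital — every position has a p orbital, so the cyclic π system is continuous.
Adding the contributions, 4 × 2 = 8 from the double-bond units + 0 from the BH atom = 8.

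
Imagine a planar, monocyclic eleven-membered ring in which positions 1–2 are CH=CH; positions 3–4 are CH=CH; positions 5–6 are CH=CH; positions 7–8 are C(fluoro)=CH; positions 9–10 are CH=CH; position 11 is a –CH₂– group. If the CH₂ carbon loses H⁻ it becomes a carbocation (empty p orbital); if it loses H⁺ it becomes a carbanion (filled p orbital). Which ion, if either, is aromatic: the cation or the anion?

Both ions have a continuous loop of p orbitals — each ring atom is sp².
Cation: 5 × 2 + 0 = 10 π electrons → 4(2)+2, aromatic.
Anion: 5 × 2 + 2 = 12 π electrons → 4(3), antiaromatic.

The cation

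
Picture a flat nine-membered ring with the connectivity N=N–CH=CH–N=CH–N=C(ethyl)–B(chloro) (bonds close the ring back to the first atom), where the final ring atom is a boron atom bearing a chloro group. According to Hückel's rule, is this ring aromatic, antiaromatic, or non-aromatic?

Antiaromatic

Check conjugation: every atom in a ring double bond is sp² and brings one electron to the p orbital; each =N– nitrogen is pyridine-type (lone pair in the sp² plane, one electron in the p orbital); the boron has an empty p orbital — every position has a p orbital, so the cyclic π system is continuous.
Counting π electrons: 4 × 2 = 8 from the double-bond units + 0 from the B(chloro) atom = 8.
8 = 4(2); a planar, fully conjugated 4n system is antiaromatic.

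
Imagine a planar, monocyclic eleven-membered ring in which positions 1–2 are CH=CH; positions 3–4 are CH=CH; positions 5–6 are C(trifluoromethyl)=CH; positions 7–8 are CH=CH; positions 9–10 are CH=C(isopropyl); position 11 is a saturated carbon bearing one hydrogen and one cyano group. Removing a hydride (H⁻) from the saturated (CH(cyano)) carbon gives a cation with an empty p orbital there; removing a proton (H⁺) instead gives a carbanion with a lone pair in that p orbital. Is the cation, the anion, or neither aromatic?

In both ions every ring atom is sp² and contributes a p orbital, so both rings are fully conjugated.
Cation: 5 × 2 + 0 = 10 π electrons → 4(2)+2, aromatic.
Anion: 5 × 2 + 2 = 12 π electrons → 4(3), antiaromatic.

The cation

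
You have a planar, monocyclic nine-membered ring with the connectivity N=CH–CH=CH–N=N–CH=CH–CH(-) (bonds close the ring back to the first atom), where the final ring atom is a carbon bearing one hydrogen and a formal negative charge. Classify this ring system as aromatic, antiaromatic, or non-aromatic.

Aromatic

Check conjugation: every atom in a ring double bond is sp² and brings one electron to the p orbital; each =N– nitrogen is pyridine-type (lone pair in the sp² plane, one electron in the p orbital); the carbanion's lone pair occupies the p orbital — every position has a p orbital, so the cyclic π system is continuous.
Adding the contributions, 4 × 2 = 8 from the double-bond units + 2 from the CH(-) atom = 10.
That gives a 4n+2 count (10, n = 2).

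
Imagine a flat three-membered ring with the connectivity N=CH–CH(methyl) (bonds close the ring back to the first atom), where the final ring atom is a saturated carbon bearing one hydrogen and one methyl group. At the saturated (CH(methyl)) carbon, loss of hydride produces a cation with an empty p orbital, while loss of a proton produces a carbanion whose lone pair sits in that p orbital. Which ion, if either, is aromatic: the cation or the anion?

In either ion the ring is fully conjugated: every atom, including the new sp² carbon, supplies a p orbital.
Cation: 1 × 2 + 0 = 2 π electrons → 4(0)+2, aromatic.
Anion: 1 × 2 + 2 = 4 π electrons → 4(1), antiaromatic.

The cation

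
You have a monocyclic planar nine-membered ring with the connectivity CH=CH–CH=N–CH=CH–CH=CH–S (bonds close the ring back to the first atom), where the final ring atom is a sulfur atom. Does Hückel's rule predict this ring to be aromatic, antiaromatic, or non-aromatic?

Aromatic

Every ring atom contributes a p orbital perpendicular to the ring (every atom in a ring double bond is sp² and brings one electron to the p orbital; each =N– nitrogen is pyridine-type (lone pair in the sp² plane, one electron in the p orbital); the sulfur donates one lone pair from its p orbital), so the π system is cyclic and fully conjugated.
Adding the contributions, 4 × 2 = 8 from the double-bond units + 2 from the S atom = 10.
That gives a 4n+2 count (10, n = 2).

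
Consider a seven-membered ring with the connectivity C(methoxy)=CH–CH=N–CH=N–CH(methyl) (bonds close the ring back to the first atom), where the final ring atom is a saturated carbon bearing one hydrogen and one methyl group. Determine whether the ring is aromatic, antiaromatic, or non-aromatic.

Non-aromatic

Because that saturated carbon is sp³ and has no p orbital in the ring π system at the CH(methyl) position, the π system cannot extend all the way around the ring.
Broken conjugation rules out both aromaticity and antiaromaticity.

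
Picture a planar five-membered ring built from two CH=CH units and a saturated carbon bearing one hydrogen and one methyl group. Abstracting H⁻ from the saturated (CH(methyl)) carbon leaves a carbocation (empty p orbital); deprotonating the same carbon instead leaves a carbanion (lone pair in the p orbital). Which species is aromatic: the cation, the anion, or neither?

The anion

In either ion the ring is fully conjugated: every atom, including the new sp² carbon, supplies a p orbital.
Cation: 2 × 2 + 0 = 4 π electrons → 4(1), antiaromatic.
Anion: 2 × 2 + 2 = 6 π electrons → 4(1)+2, aromatic.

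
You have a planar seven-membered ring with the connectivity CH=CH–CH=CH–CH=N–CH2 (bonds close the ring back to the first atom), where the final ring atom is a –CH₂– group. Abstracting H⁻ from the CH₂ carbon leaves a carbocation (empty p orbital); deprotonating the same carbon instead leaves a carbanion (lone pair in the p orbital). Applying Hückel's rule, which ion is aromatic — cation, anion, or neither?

The cation

Once that carbon is sp², every ring atom has a p orbital and both ions are fully conjugated.
Cation: 3 × 2 + 0 = 6 π electrons → 4(1)+2, aromatic.
Anion: 3 × 2 + 2 = 8 π electrons → 4(2), antiaromatic.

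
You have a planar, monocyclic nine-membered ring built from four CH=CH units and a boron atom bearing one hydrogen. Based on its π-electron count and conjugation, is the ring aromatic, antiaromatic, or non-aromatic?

Every ring atom contributes a p orbital perpendicular to the ring (the double-bond atoms are sp², each contributing one p electron; the boron has an empty p orbital), so the π system is cyclic and fully conjugated.
π-electron count: 4 × 2 = 8 from the double-bond units + 0 from the BH atom = 8.
8 is a 4n count (n = 2), so the planar conjugated ring is antiaromatic.

Antiaromatic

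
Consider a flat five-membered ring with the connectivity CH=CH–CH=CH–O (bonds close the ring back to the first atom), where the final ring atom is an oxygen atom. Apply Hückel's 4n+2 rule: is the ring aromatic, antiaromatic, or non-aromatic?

Aromatic

Every ring atom contributes a p orbital perpendicular to the ring (every atom in a ring double bond is sp² and brings one electron to the p orbital; the oxygen donates one lone pair from its p orbital), so the π system is cyclic and fully conjugated.
Counting π electrons: 2 × 2 = 4 from the double-bond units + 2 from the O atom = 6.
That gives a 4n+2 count (6, n = 1).
This is furan.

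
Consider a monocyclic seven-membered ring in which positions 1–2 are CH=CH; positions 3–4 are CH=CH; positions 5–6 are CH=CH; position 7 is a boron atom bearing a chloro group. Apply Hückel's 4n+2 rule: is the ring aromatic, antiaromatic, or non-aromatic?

Aromatic

Check conjugation: the double-bond atoms are sp², each contributing one p electron; the boron has an empty p orbital — every position has a p orbital, so the cyclic π system is continuous.
Counting π electrons: 3 × 2 = 6 from the double-bond units + 0 from the B(chloro) atom = 6.
That gives a 4n+2 count (6, n = 1).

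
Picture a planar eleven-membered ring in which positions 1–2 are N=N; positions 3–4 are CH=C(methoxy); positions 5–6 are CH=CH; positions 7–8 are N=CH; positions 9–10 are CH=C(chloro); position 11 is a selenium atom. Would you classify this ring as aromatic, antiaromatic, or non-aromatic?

Antiaromatic

Every ring atom contributes a p orbital perpendicular to the ring (each doubly-bonded ring atom is sp² with one p-orbital electron; the doubly-bonded nitrogens are pyridine-type — their lone pairs lie in the ring plane, leaving one electron in the p orbital; the selenium donates one lone pair from its p orbital), so the π system is cyclic and fully conjugated.
Counting π electrons: 5 × 2 = 10 from the double-bond units + 2 from the Se atom = 12.
12 is a 4n count (n = 3), so the planar conjugated ring is antiaromatic.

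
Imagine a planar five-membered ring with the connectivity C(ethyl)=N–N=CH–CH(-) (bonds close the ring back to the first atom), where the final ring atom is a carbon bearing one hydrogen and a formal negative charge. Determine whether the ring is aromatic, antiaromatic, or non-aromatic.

Aromatic

The p orbitals form a continuous loop: every atom in a ring double bond is sp² and brings one electron to the p orbital; each sp² =N– keeps its lone pair in-plane and puts one electron into the π system; the carbanion's lone pair occupies the p orbital. The ring is fully conjugated.
π-electron count: 2 × 2 = 4 from the double-bond units + 2 from the CH(-) atom = 6.
6 = 4(1) + 2, which satisfies Hückel's 4n+2 rule.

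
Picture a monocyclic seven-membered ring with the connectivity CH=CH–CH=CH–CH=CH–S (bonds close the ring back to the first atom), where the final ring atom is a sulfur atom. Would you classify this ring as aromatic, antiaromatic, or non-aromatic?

The p orbitals form a continuous loop: the double-bond atoms are sp², each contributing one p electron; the sulfur donates one lone pair from its p orbital. The ring is fully conjugated.
Counting π electrons: 3 × 2 = 6 from the double-bond units + 2 from the S atom = 8.
8 = 4(2); a planar, fully conjugated 4n system is antiaromatic.

Antiaromatic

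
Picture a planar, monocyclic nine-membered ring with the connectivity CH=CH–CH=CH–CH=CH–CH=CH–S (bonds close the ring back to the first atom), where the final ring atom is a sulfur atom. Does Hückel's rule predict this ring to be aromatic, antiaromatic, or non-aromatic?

The p orbitals form a continuous loop: each doubly-bonded ring atom is sp² with one p-orbital electron; the sulfur donates one lone pair from its p orbital. The ring is fully conjugated.
Tallying contributions gives 4 × 2 = 8 from the double-bond units + 2 from the S atom = 10.
That gives a 4n+2 count (10, n = 2).

Aromatic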